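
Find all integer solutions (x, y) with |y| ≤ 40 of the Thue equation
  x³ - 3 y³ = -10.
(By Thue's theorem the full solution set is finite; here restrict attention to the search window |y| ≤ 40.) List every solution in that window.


The equation is x³ - 3y³ = -10. For fixed y, x³ = 3·y³ − 10, so a solution requires the RHS to be a perfect cube.
Strategy: iterate y from -40 to 40, compute RHS = 3·y³ − 10, and check whether it is a (positive or negative) perfect cube.
Check small values of y:
  y = 0: RHS = -10 is not a perfect cube.
  y = 1: RHS = -7 is not a perfect cube.
  y = -1: RHS = -13 is not a perfect cube.
  y = 2: RHS = 14 is not a perfect cube.
  y = -2: RHS = -34 is not a perfect cube.
  y = 3: RHS = 71 is not a perfect cube.
  y = -3: RHS = -91 is not a perfect cube.
Continuing, at y = -9: RHS = -2197 = (-13)³ ⇒ x = -13 works.
Searching the remaining y in |y| ≤ 40 finds no further solutions.
Collected solutions: (-13, -9).

Solutions (with |y| ≤ 40): (-13, -9).


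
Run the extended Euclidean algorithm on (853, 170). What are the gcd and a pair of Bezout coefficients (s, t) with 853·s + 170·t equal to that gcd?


Euclidean algorithm on (853, 170) — divide until remainder is 0:
  853 = 5 · 170 + 3
  170 = 56 · 3 + 2
  3 = 1 · 2 + 1
  2 = 2 · 1 + 0
gcd(853, 170) = 1.
Track Bezout coefficients alongside the remainders: start with r₀ = 853 = a·1 + b·0 (s = 1, t = 0) and r₁ = 170 = a·0 + b·1 (s = 0, t = 1); each new remainder r_{k+1} = r_{k-1} − q_k·r_k inherits s_{k+1} = s_{k-1} − q_k·s_k, t_{k+1} = t_{k-1} − q_k·t_k, so r_k = a·s_k + b·t_k at every step:
  q = 5: r = 3, s = 1 − 5·0 = 1, t = 0 − 5·1 = -5  (check: 853·1 + 170·(-5) = 3)
  q = 56: r = 2, s = 0 − 56·1 = -56, t = 1 − 56·(-5) = 281  (check: 853·(-56) + 170·281 = 2)
  q = 1: r = 1, s = 1 − 1·(-56) = 57, t = -5 − 1·281 = -286  (check: 853·57 + 170·(-286) = 1)
The row with r = 1 (the gcd) gives the Bezout coefficients s = 57, t = -286.
Result: 853 · (57) + 170 · (-286) = 1.

gcd(853, 170) = 1; s = 57, t = -286 (check: 853·57 + 170·(-286) = 1).


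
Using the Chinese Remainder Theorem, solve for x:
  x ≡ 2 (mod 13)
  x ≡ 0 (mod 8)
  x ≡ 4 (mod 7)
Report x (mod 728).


Moduli 13, 8, 7 are pairwise coprime; by CRT there is a unique solution modulo M = 13 · 8 · 7 = 728.
Solve pairwise, accumulating the modulus:
  Start with x ≡ 2 (mod 13).
  Combine with x ≡ 0 (mod 8): since gcd(13, 8) = 1, we get a unique residue mod 104.
    Write x = 2 + 13·t and substitute into x ≡ 0 (mod 8): 13·t ≡ 0 − 2 = -2 (mod 8).
    Reduce coefficients mod 8: 5·t ≡ 6 (mod 8).
    The inverse of 5 mod 8 is 5 (since 5·5 = 25 = 3·8 + 1), so t ≡ 5·6 = 30 ≡ 6 (mod 8).
    Then x = 2 + 13·6 = 80, valid modulo lcm(13, 8) = 104: x ≡ 80 (mod 104).
  Combine with x ≡ 4 (mod 7): since gcd(104, 7) = 1, we get a unique residue mod 728.
    Write x = 80 + 104·t and substitute into x ≡ 4 (mod 7): 104·t ≡ 4 − 80 = -76 (mod 7).
    Reduce coefficients mod 7: 6·t ≡ 1 (mod 7).
    The inverse of 6 mod 7 is 6 (since 6·6 = 36 = 5·7 + 1), so t ≡ 6·1 = 6 ≡ 6 (mod 7).
    Then x = 80 + 104·6 = 704, valid modulo lcm(104, 7) = 728: x ≡ 704 (mod 728).
Verify: 704 mod 13 = 2 ✓, 704 mod 8 = 0 ✓, 704 mod 7 = 4 ✓.

x ≡ 704 (mod 728).


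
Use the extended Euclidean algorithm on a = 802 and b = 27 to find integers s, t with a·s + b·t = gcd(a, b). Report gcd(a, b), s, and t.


Euclidean algorithm on (802, 27) — divide until remainder is 0:
  802 = 29 · 27 + 19
  27 = 1 · 19 + 8
  19 = 2 · 8 + 3
  8 = 2 · 3 + 2
  3 = 1 · 2 + 1
  2 = 2 · 1 + 0
gcd(802, 27) = 1.
Track Bezout coefficients alongside the remainders: start with r₀ = 802 = a·1 + b·0 (s = 1, t = 0) and r₁ = 27 = a·0 + b·1 (s = 0, t = 1); each new remainder r_{k+1} = r_{k-1} − q_k·r_k inherits s_{k+1} = s_{k-1} − q_k·s_k, t_{k+1} = t_{k-1} − q_k·t_k, so r_k = a·s_k + b·t_k at every step:
  q = 29: r = 19, s = 1 − 29·0 = 1, t = 0 − 29·1 = -29  (check: 802·1 + 27·(-29) = 19)
  q = 1: r = 8, s = 0 − 1·1 = -1, t = 1 − 1·(-29) = 30  (check: 802·(-1) + 27·30 = 8)
  q = 2: r = 3, s = 1 − 2·(-1) = 3, t = -29 − 2·30 = -89  (check: 802·3 + 27·(-89) = 3)
  q = 2: r = 2, s = -1 − 2·3 = -7, t = 30 − 2·(-89) = 208  (check: 802·(-7) + 27·208 = 2)
  q = 1: r = 1, s = 3 − 1·(-7) = 10, t = -89 − 1·208 = -297  (check: 802·10 + 27·(-297) = 1)
The row with r = 1 (the gcd) gives the Bezout coefficients s = 10, t = -297.
Result: 802 · (10) + 27 · (-297) = 1.

gcd(802, 27) = 1; s = 10, t = -297 (check: 802·10 + 27·(-297) = 1).


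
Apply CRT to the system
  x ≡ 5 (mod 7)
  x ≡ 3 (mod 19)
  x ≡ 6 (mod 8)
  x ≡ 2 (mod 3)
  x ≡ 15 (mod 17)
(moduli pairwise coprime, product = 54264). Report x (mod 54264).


Product of moduli M = 7 · 19 · 8 · 3 · 17 = 54264.
Merge one congruence at a time:
  Start: x ≡ 5 (mod 7).
  Combine with x ≡ 3 (mod 19); new modulus lcm = 133.
    Write x = 5 + 7·t and substitute into x ≡ 3 (mod 19): 7·t ≡ 3 − 5 = -2 (mod 19).
    Reduce coefficients mod 19: 7·t ≡ 17 (mod 19).
    The inverse of 7 mod 19 is 11 (since 7·11 = 77 = 4·19 + 1), so t ≡ 11·17 = 187 ≡ 16 (mod 19).
    Then x = 5 + 7·16 = 117, valid modulo lcm(7, 19) = 133: x ≡ 117 (mod 133).
  Combine with x ≡ 6 (mod 8); new modulus lcm = 1064.
    Write x = 117 + 133·t and substitute into x ≡ 6 (mod 8): 133·t ≡ 6 − 117 = -111 (mod 8).
    Reduce coefficients mod 8: 5·t ≡ 1 (mod 8).
    The inverse of 5 mod 8 is 5 (since 5·5 = 25 = 3·8 + 1), so t ≡ 5·1 = 5 ≡ 5 (mod 8).
    Then x = 117 + 133·5 = 782, valid modulo lcm(133, 8) = 1064: x ≡ 782 (mod 1064).
  Combine with x ≡ 2 (mod 3); new modulus lcm = 3192.
    Write x = 782 + 1064·t and substitute into x ≡ 2 (mod 3): 1064·t ≡ 2 − 782 = -780 (mod 3).
    Reduce coefficients mod 3: 2·t ≡ 0 (mod 3).
    The inverse of 2 mod 3 is 2 (since 2·2 = 4 = 1·3 + 1), so t ≡ 2·0 = 0 ≡ 0 (mod 3).
    Then x = 782 + 1064·0 = 782, valid modulo lcm(1064, 3) = 3192: x ≡ 782 (mod 3192).
  Combine with x ≡ 15 (mod 17); new modulus lcm = 54264.
    Write x = 782 + 3192·t and substitute into x ≡ 15 (mod 17): 3192·t ≡ 15 − 782 = -767 (mod 17).
    Reduce coefficients mod 17: 13·t ≡ 15 (mod 17).
    The inverse of 13 mod 17 is 4 (since 13·4 = 52 = 3·17 + 1), so t ≡ 4·15 = 60 ≡ 9 (mod 17).
    Then x = 782 + 3192·9 = 29510, valid modulo lcm(3192, 17) = 54264: x ≡ 29510 (mod 54264).
Verify against each original: 29510 mod 7 = 5, 29510 mod 19 = 3, 29510 mod 8 = 6, 29510 mod 3 = 2, 29510 mod 17 = 15.

x ≡ 29510 (mod 54264).


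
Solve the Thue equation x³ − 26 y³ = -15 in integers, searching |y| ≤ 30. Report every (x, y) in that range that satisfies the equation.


The equation is x³ - 26y³ = -15. For fixed y, x³ = 26·y³ − 15, so a solution requires the RHS to be a perfect cube.
Strategy: iterate y from -30 to 30, compute RHS = 26·y³ − 15, and check whether it is a (positive or negative) perfect cube.
Check small values of y:
  y = 0: RHS = -15 is not a perfect cube.
  y = 1: RHS = 11 is not a perfect cube.
  y = -1: RHS = -41 is not a perfect cube.
  y = 2: RHS = 193 is not a perfect cube.
  y = -2: RHS = -223 is not a perfect cube.
  y = 3: RHS = 687 is not a perfect cube.
  y = -3: RHS = -717 is not a perfect cube.
Continuing the search up to |y| = 30 finds no solutions either.
No (x, y) in the scanned range satisfies the equation.

No integer solutions with |y| ≤ 30.


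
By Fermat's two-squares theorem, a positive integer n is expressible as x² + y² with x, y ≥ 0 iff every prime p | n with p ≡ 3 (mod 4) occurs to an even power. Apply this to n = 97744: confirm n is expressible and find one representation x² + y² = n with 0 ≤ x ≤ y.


Step 1: Factor n = 97744 = 2^4 · 41 · 149.
Step 2: Check the mod-4 condition on each prime factor: 2 = 2 (special); 41 ≡ 1 (mod 4), exponent 1; 149 ≡ 1 (mod 4), exponent 1.
All primes ≡ 3 (mod 4) appear to even exponent (or don't appear), so by the two-squares theorem n IS expressible as a sum of two squares.
Step 3: Build a representation. Group n = k² · m with k = 4 and m = 41 · 149 = 6109 (a product of primes ≡ 1 (mod 4)); a representation of m scales to one of n via (k·x)² + (k·y)² = k²(x² + y²). Each prime p ≡ 1 (mod 4) is itself a sum of two squares; find a² by testing p − a² for a perfect square:
  41: 41 − 1² = 40, 41 − 2² = 37, 41 − 3² = 32, 41 − 4² = 25 = 5² ⇒ 41 = 4² + 5².
  149: 149 − 1² = 148, 149 − 2² = 145, 149 − 3² = 140, 149 − 4² = 133, 149 − 5² = 124, 149 − 6² = 113, 149 − 7² = 100 = 10² ⇒ 149 = 7² + 10².
  Combine using the Brahmagupta–Fibonacci identity (a² + b²)(c² + d²) = (ac − bd)² + (ad + bc)² = (ac + bd)² + (ad − bc)²:
  41 · 149 = 6109: from (4² + 5²)(7² + 10²), take (4·7 − 5·10, 4·10 + 5·7) = (28 − 50, 40 + 35) = (-22, 75); dropping signs (only squares matter) gives (22, 75); check 22² + 75² = 484 + 5625 = 6109 ✓.
  Scale by k = 4: (4·22, 4·75) = (88, 300).
Step 4: Order so x ≤ y and verify: 88² + 300² = 7744 + 90000 = 97744 = n. ✓

n = 97744 = 88² + 300² (one valid representation with x ≤ y).


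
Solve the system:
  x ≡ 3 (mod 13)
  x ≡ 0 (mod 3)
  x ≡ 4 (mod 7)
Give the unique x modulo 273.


Moduli 13, 3, 7 are pairwise coprime; by CRT there is a unique solution modulo M = 13 · 3 · 7 = 273.
Solve pairwise, accumulating the modulus:
  Start with x ≡ 3 (mod 13).
  Combine with x ≡ 0 (mod 3): since gcd(13, 3) = 1, we get a unique residue mod 39.
    Write x = 3 + 13·t and substitute into x ≡ 0 (mod 3): 13·t ≡ 0 − 3 = -3 (mod 3).
    Reduce coefficients mod 3: 1·t ≡ 0 (mod 3).
    So t ≡ 0 (mod 3).
    Then x = 3 + 13·0 = 3, valid modulo lcm(13, 3) = 39: x ≡ 3 (mod 39).
  Combine with x ≡ 4 (mod 7): since gcd(39, 7) = 1, we get a unique residue mod 273.
    Write x = 3 + 39·t and substitute into x ≡ 4 (mod 7): 39·t ≡ 4 − 3 = 1 (mod 7).
    Reduce coefficients mod 7: 4·t ≡ 1 (mod 7).
    The inverse of 4 mod 7 is 2 (since 4·2 = 8 = 1·7 + 1), so t ≡ 2·1 = 2 ≡ 2 (mod 7).
    Then x = 3 + 39·2 = 81, valid modulo lcm(39, 7) = 273: x ≡ 81 (mod 273).
Verify: 81 mod 13 = 3 ✓, 81 mod 3 = 0 ✓, 81 mod 7 = 4 ✓.

x ≡ 81 (mod 273).


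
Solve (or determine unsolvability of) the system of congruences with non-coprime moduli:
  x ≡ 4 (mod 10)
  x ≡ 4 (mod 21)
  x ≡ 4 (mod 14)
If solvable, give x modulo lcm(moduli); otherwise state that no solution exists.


Moduli 10, 21, 14 are not pairwise coprime, so CRT works modulo lcm(m_i) when all pairwise compatibility conditions hold.
Pairwise compatibility: gcd(m_i, m_j) must divide a_i - a_j for every pair.
Merge one congruence at a time:
  Start: x ≡ 4 (mod 10).
  Combine with x ≡ 4 (mod 21): gcd(10, 21) = 1; 4 - 4 = 0, which IS divisible by 1, so compatible.
    Write x = 4 + 10·t and substitute into x ≡ 4 (mod 21): 10·t ≡ 4 − 4 = 0 (mod 21).
    The inverse of 10 mod 21 is 19 (since 10·19 = 190 = 9·21 + 1), so t ≡ 19·0 = 0 ≡ 0 (mod 21).
    Then x = 4 + 10·0 = 4, valid modulo lcm(10, 21) = 210: x ≡ 4 (mod 210).
  Combine with x ≡ 4 (mod 14): gcd(210, 14) = 14; 4 - 4 = 0, which IS divisible by 14, so compatible.
    Write x = 4 + 210·t and substitute into x ≡ 4 (mod 14): 210·t ≡ 4 − 4 = 0 (mod 14).
    Divide the congruence (and modulus) by g = 14: 15·t ≡ 0 (mod 1).
    Modulo 1 every t works; take t = 0.
    Then x = 4 + 210·0 = 4, valid modulo lcm(210, 14) = 210: x ≡ 4 (mod 210).
Verify: 4 mod 10 = 4, 4 mod 21 = 4, 4 mod 14 = 4.

x ≡ 4 (mod 210).


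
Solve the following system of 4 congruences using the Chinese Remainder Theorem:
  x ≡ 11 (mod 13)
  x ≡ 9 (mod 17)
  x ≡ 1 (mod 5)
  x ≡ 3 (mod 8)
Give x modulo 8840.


Product of moduli M = 13 · 17 · 5 · 8 = 8840.
Merge one congruence at a time:
  Start: x ≡ 11 (mod 13).
  Combine with x ≡ 9 (mod 17); new modulus lcm = 221.
    Write x = 11 + 13·t and substitute into x ≡ 9 (mod 17): 13·t ≡ 9 − 11 = -2 (mod 17).
    Reduce coefficients mod 17: 13·t ≡ 15 (mod 17).
    The inverse of 13 mod 17 is 4 (since 13·4 = 52 = 3·17 + 1), so t ≡ 4·15 = 60 ≡ 9 (mod 17).
    Then x = 11 + 13·9 = 128, valid modulo lcm(13, 17) = 221: x ≡ 128 (mod 221).
  Combine with x ≡ 1 (mod 5); new modulus lcm = 1105.
    Write x = 128 + 221·t and substitute into x ≡ 1 (mod 5): 221·t ≡ 1 − 128 = -127 (mod 5).
    Reduce coefficients mod 5: 1·t ≡ 3 (mod 5).
    So t ≡ 3 (mod 5).
    Then x = 128 + 221·3 = 791, valid modulo lcm(221, 5) = 1105: x ≡ 791 (mod 1105).
  Combine with x ≡ 3 (mod 8); new modulus lcm = 8840.
    Write x = 791 + 1105·t and substitute into x ≡ 3 (mod 8): 1105·t ≡ 3 − 791 = -788 (mod 8).
    Reduce coefficients mod 8: 1·t ≡ 4 (mod 8).
    So t ≡ 4 (mod 8).
    Then x = 791 + 1105·4 = 5211, valid modulo lcm(1105, 8) = 8840: x ≡ 5211 (mod 8840).
Verify against each original: 5211 mod 13 = 11, 5211 mod 17 = 9, 5211 mod 5 = 1, 5211 mod 8 = 3.

x ≡ 5211 (mod 8840).


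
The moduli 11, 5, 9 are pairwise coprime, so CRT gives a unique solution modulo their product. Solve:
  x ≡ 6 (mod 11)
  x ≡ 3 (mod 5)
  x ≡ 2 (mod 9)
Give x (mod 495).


Moduli 11, 5, 9 are pairwise coprime; by CRT there is a unique solution modulo M = 11 · 5 · 9 = 495.
Solve pairwise, accumulating the modulus:
  Start with x ≡ 6 (mod 11).
  Combine with x ≡ 3 (mod 5): since gcd(11, 5) = 1, we get a unique residue mod 55.
    Write x = 6 + 11·t and substitute into x ≡ 3 (mod 5): 11·t ≡ 3 − 6 = -3 (mod 5).
    Reduce coefficients mod 5: 1·t ≡ 2 (mod 5).
    So t ≡ 2 (mod 5).
    Then x = 6 + 11·2 = 28, valid modulo lcm(11, 5) = 55: x ≡ 28 (mod 55).
  Combine with x ≡ 2 (mod 9): since gcd(55, 9) = 1, we get a unique residue mod 495.
    Write x = 28 + 55·t and substitute into x ≡ 2 (mod 9): 55·t ≡ 2 − 28 = -26 (mod 9).
    Reduce coefficients mod 9: 1·t ≡ 1 (mod 9).
    So t ≡ 1 (mod 9).
    Then x = 28 + 55·1 = 83, valid modulo lcm(55, 9) = 495: x ≡ 83 (mod 495).
Verify: 83 mod 11 = 6 ✓, 83 mod 5 = 3 ✓, 83 mod 9 = 2 ✓.

x ≡ 83 (mod 495).


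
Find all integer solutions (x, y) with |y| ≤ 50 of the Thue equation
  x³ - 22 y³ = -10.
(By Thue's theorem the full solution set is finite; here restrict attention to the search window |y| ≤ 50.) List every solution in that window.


The equation is x³ - 22y³ = -10. For fixed y, x³ = 22·y³ − 10, so a solution requires the RHS to be a perfect cube.
Strategy: iterate y from -50 to 50, compute RHS = 22·y³ − 10, and check whether it is a (positive or negative) perfect cube.
Check small values of y:
  y = 0: RHS = -10 is not a perfect cube.
  y = 1: RHS = 12 is not a perfect cube.
  y = -1: RHS = -32 is not a perfect cube.
  y = 2: RHS = 166 is not a perfect cube.
  y = -2: RHS = -186 is not a perfect cube.
  y = 3: RHS = 584 is not a perfect cube.
  y = -3: RHS = -604 is not a perfect cube.
Continuing the search up to |y| = 50 finds no solutions either.
No (x, y) in the scanned range satisfies the equation.

No integer solutions with |y| ≤ 50.


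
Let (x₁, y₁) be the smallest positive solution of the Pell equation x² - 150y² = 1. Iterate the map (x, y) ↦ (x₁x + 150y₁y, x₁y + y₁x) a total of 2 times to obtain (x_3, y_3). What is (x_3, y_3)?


Step 1: Find the fundamental solution (x₁, y₁) of x² - 150y² = 1.
  Expand √150 as a continued fraction. a₀ = ⌊√150⌋ = 12; iterate m_{k+1} = d_k·a_k − m_k, d_{k+1} = (150 − m_{k+1}²)/d_k, a_{k+1} = ⌊(a₀ + m_{k+1})/d_{k+1}⌋ (starting m₀ = 0, d₀ = 1), with convergents p_k = a_k·p_{k-1} + p_{k-2}, q_k = a_k·q_{k-1} + q_{k-2} (p₋₁ = 1, q₋₁ = 0):
  k = 0: a₀ = 12; p₀/q₀ = 12/1; p₀² − 150·q₀² = 144 − 150 = -6.
  k = 1: m = 12, d = 6, a = ⌊(12 + 12)/6⌋ = 4; p/q = (4·12 + 1)/(4·1 + 0) = 49/4; p² − 150·q² = 2401 − 2400 = 1.
  The first convergent with p² − 150·q² = 1 gives the fundamental solution (x₁, y₁) = (49, 4).
Step 2: Apply the recurrence (x_{n+1}, y_{n+1}) = (x₁x_n + 150y₁y_n, x₁y_n + y₁x_n) repeatedly.
  From (x_1, y_1) = (49, 4): x_2 = 49·49 + 150·4·4 = 4801; y_2 = 49·4 + 4·49 = 392.
  From (x_2, y_2) = (4801, 392): x_3 = 49·4801 + 150·4·392 = 470449; y_3 = 49·392 + 4·4801 = 38412.
Step 3: Verify x_3² - 150·y_3² = 221322261601 - 221322261600 = 1 (should be 1). ✓

(x_1, y_1) = (49, 4); (x_3, y_3) = (470449, 38412).


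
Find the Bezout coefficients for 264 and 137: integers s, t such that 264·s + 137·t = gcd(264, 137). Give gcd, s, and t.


Euclidean algorithm on (264, 137) — divide until remainder is 0:
  264 = 1 · 137 + 127
  137 = 1 · 127 + 10
  127 = 12 · 10 + 7
  10 = 1 · 7 + 3
  7 = 2 · 3 + 1
  3 = 3 · 1 + 0
gcd(264, 137) = 1.
Track Bezout coefficients alongside the remainders: start with r₀ = 264 = a·1 + b·0 (s = 1, t = 0) and r₁ = 137 = a·0 + b·1 (s = 0, t = 1); each new remainder r_{k+1} = r_{k-1} − q_k·r_k inherits s_{k+1} = s_{k-1} − q_k·s_k, t_{k+1} = t_{k-1} − q_k·t_k, so r_k = a·s_k + b·t_k at every step:
  q = 1: r = 127, s = 1 − 1·0 = 1, t = 0 − 1·1 = -1  (check: 264·1 + 137·(-1) = 127)
  q = 1: r = 10, s = 0 − 1·1 = -1, t = 1 − 1·(-1) = 2  (check: 264·(-1) + 137·2 = 10)
  q = 12: r = 7, s = 1 − 12·(-1) = 13, t = -1 − 12·2 = -25  (check: 264·13 + 137·(-25) = 7)
  q = 1: r = 3, s = -1 − 1·13 = -14, t = 2 − 1·(-25) = 27  (check: 264·(-14) + 137·27 = 3)
  q = 2: r = 1, s = 13 − 2·(-14) = 41, t = -25 − 2·27 = -79  (check: 264·41 + 137·(-79) = 1)
The row with r = 1 (the gcd) gives the Bezout coefficients s = 41, t = -79.
Result: 264 · (41) + 137 · (-79) = 1.

gcd(264, 137) = 1; s = 41, t = -79 (check: 264·41 + 137·(-79) = 1).


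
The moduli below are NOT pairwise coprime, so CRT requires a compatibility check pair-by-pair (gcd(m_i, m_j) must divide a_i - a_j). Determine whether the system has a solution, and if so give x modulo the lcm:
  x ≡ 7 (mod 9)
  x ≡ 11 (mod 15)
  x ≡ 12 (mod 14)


Moduli 9, 15, 14 are not pairwise coprime, so CRT works modulo lcm(m_i) when all pairwise compatibility conditions hold.
Pairwise compatibility: gcd(m_i, m_j) must divide a_i - a_j for every pair.
Merge one congruence at a time:
  Start: x ≡ 7 (mod 9).
  Combine with x ≡ 11 (mod 15): gcd(9, 15) = 3, and 11 - 7 = 4 is NOT divisible by 3.
    ⇒ system is inconsistent (no integer solution).

No solution (the system is inconsistent).


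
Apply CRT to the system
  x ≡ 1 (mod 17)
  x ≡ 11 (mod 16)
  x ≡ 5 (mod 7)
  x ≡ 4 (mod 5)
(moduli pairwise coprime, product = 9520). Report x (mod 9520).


Product of moduli M = 17 · 16 · 7 · 5 = 9520.
Merge one congruence at a time:
  Start: x ≡ 1 (mod 17).
  Combine with x ≡ 11 (mod 16); new modulus lcm = 272.
    Write x = 1 + 17·t and substitute into x ≡ 11 (mod 16): 17·t ≡ 11 − 1 = 10 (mod 16).
    Reduce coefficients mod 16: 1·t ≡ 10 (mod 16).
    So t ≡ 10 (mod 16).
    Then x = 1 + 17·10 = 171, valid modulo lcm(17, 16) = 272: x ≡ 171 (mod 272).
  Combine with x ≡ 5 (mod 7); new modulus lcm = 1904.
    Write x = 171 + 272·t and substitute into x ≡ 5 (mod 7): 272·t ≡ 5 − 171 = -166 (mod 7).
    Reduce coefficients mod 7: 6·t ≡ 2 (mod 7).
    The inverse of 6 mod 7 is 6 (since 6·6 = 36 = 5·7 + 1), so t ≡ 6·2 = 12 ≡ 5 (mod 7).
    Then x = 171 + 272·5 = 1531, valid modulo lcm(272, 7) = 1904: x ≡ 1531 (mod 1904).
  Combine with x ≡ 4 (mod 5); new modulus lcm = 9520.
    Write x = 1531 + 1904·t and substitute into x ≡ 4 (mod 5): 1904·t ≡ 4 − 1531 = -1527 (mod 5).
    Reduce coefficients mod 5: 4·t ≡ 3 (mod 5).
    The inverse of 4 mod 5 is 4 (since 4·4 = 16 = 3·5 + 1), so t ≡ 4·3 = 12 ≡ 2 (mod 5).
    Then x = 1531 + 1904·2 = 5339, valid modulo lcm(1904, 5) = 9520: x ≡ 5339 (mod 9520).
Verify against each original: 5339 mod 17 = 1, 5339 mod 16 = 11, 5339 mod 7 = 5, 5339 mod 5 = 4.

x ≡ 5339 (mod 9520).


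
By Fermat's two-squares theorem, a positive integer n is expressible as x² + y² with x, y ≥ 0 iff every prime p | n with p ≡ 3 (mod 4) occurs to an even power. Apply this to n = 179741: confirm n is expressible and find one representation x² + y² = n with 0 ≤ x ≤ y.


Step 1: Factor n = 179741 = 17 · 97 · 109.
Step 2: Check the mod-4 condition on each prime factor: 17 ≡ 1 (mod 4), exponent 1; 97 ≡ 1 (mod 4), exponent 1; 109 ≡ 1 (mod 4), exponent 1.
All primes ≡ 3 (mod 4) appear to even exponent (or don't appear), so by the two-squares theorem n IS expressible as a sum of two squares.
Step 3: Build a representation. Here n = 17 · 97 · 109 is a product of primes ≡ 1 (mod 4). Each prime p ≡ 1 (mod 4) is itself a sum of two squares; find a² by testing p − a² for a perfect square:
  17: 17 − 1² = 16 = 4² ⇒ 17 = 1² + 4².
  97: 97 − 1² = 96, 97 − 2² = 93, 97 − 3² = 88, 97 − 4² = 81 = 9² ⇒ 97 = 4² + 9².
  109: 109 − 1² = 108, 109 − 2² = 105, 109 − 3² = 100 = 10² ⇒ 109 = 3² + 10².
  Combine using the Brahmagupta–Fibonacci identity (a² + b²)(c² + d²) = (ac − bd)² + (ad + bc)² = (ac + bd)² + (ad − bc)²:
  17 · 97 = 1649: from (1² + 4²)(4² + 9²), take (1·4 − 4·9, 1·9 + 4·4) = (4 − 36, 9 + 16) = (-32, 25); dropping signs (only squares matter) gives (32, 25); check 32² + 25² = 1024 + 625 = 1649 ✓.
  1649 · 109 = 179741: from (32² + 25²)(3² + 10²), take (32·3 − 25·10, 32·10 + 25·3) = (96 − 250, 320 + 75) = (-154, 395); dropping signs (only squares matter) gives (154, 395); check 154² + 395² = 23716 + 156025 = 179741 ✓.
Step 4: Order so x ≤ y and verify: 154² + 395² = 23716 + 156025 = 179741 = n. ✓

n = 179741 = 154² + 395² (one valid representation with x ≤ y).


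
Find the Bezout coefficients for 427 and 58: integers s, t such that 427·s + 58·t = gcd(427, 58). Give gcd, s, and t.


Euclidean algorithm on (427, 58) — divide until remainder is 0:
  427 = 7 · 58 + 21
  58 = 2 · 21 + 16
  21 = 1 · 16 + 5
  16 = 3 · 5 + 1
  5 = 5 · 1 + 0
gcd(427, 58) = 1.
Track Bezout coefficients alongside the remainders: start with r₀ = 427 = a·1 + b·0 (s = 1, t = 0) and r₁ = 58 = a·0 + b·1 (s = 0, t = 1); each new remainder r_{k+1} = r_{k-1} − q_k·r_k inherits s_{k+1} = s_{k-1} − q_k·s_k, t_{k+1} = t_{k-1} − q_k·t_k, so r_k = a·s_k + b·t_k at every step:
  q = 7: r = 21, s = 1 − 7·0 = 1, t = 0 − 7·1 = -7  (check: 427·1 + 58·(-7) = 21)
  q = 2: r = 16, s = 0 − 2·1 = -2, t = 1 − 2·(-7) = 15  (check: 427·(-2) + 58·15 = 16)
  q = 1: r = 5, s = 1 − 1·(-2) = 3, t = -7 − 1·15 = -22  (check: 427·3 + 58·(-22) = 5)
  q = 3: r = 1, s = -2 − 3·3 = -11, t = 15 − 3·(-22) = 81  (check: 427·(-11) + 58·81 = 1)
The row with r = 1 (the gcd) gives the Bezout coefficients s = -11, t = 81.
Result: 427 · (-11) + 58 · (81) = 1.

gcd(427, 58) = 1; s = -11, t = 81 (check: 427·(-11) + 58·81 = 1).


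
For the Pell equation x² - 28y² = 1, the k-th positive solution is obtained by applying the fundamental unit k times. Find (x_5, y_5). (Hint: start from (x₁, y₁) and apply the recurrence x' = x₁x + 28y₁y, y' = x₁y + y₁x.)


Step 1: Find the fundamental solution (x₁, y₁) of x² - 28y² = 1.
  Expand √28 as a continued fraction. a₀ = ⌊√28⌋ = 5; iterate m_{k+1} = d_k·a_k − m_k, d_{k+1} = (28 − m_{k+1}²)/d_k, a_{k+1} = ⌊(a₀ + m_{k+1})/d_{k+1}⌋ (starting m₀ = 0, d₀ = 1), with convergents p_k = a_k·p_{k-1} + p_{k-2}, q_k = a_k·q_{k-1} + q_{k-2} (p₋₁ = 1, q₋₁ = 0):
  k = 0: a₀ = 5; p₀/q₀ = 5/1; p₀² − 28·q₀² = 25 − 28 = -3.
  k = 1: m = 5, d = 3, a = ⌊(5 + 5)/3⌋ = 3; p/q = (3·5 + 1)/(3·1 + 0) = 16/3; p² − 28·q² = 256 − 252 = 4.
  k = 2: m = 4, d = 4, a = ⌊(5 + 4)/4⌋ = 2; p/q = (2·16 + 5)/(2·3 + 1) = 37/7; p² − 28·q² = 1369 − 1372 = -3.
  k = 3: m = 4, d = 3, a = ⌊(5 + 4)/3⌋ = 3; p/q = (3·37 + 16)/(3·7 + 3) = 127/24; p² − 28·q² = 16129 − 16128 = 1.
  The first convergent with p² − 28·q² = 1 gives the fundamental solution (x₁, y₁) = (127, 24).
Step 2: Apply the recurrence (x_{n+1}, y_{n+1}) = (x₁x_n + 28y₁y_n, x₁y_n + y₁x_n) repeatedly.
  From (x_1, y_1) = (127, 24): x_2 = 127·127 + 28·24·24 = 32257; y_2 = 127·24 + 24·127 = 6096.
  From (x_2, y_2) = (32257, 6096): x_3 = 127·32257 + 28·24·6096 = 8193151; y_3 = 127·6096 + 24·32257 = 1548360.
  From (x_3, y_3) = (8193151, 1548360): x_4 = 127·8193151 + 28·24·1548360 = 2081028097; y_4 = 127·1548360 + 24·8193151 = 393277344.
  From (x_4, y_4) = (2081028097, 393277344): x_5 = 127·2081028097 + 28·24·393277344 = 528572943487; y_5 = 127·393277344 + 24·2081028097 = 99890897016.
Step 3: Verify x_5² - 28·y_5² = 279389356586511295719169 - 279389356586511295719168 = 1 (should be 1). ✓

(x_1, y_1) = (127, 24); (x_5, y_5) = (528572943487, 99890897016).


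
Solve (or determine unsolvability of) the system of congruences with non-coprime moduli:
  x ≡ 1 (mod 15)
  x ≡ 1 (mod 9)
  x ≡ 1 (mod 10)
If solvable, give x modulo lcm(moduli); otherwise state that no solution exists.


Moduli 15, 9, 10 are not pairwise coprime, so CRT works modulo lcm(m_i) when all pairwise compatibility conditions hold.
Pairwise compatibility: gcd(m_i, m_j) must divide a_i - a_j for every pair.
Merge one congruence at a time:
  Start: x ≡ 1 (mod 15).
  Combine with x ≡ 1 (mod 9): gcd(15, 9) = 3; 1 - 1 = 0, which IS divisible by 3, so compatible.
    Write x = 1 + 15·t and substitute into x ≡ 1 (mod 9): 15·t ≡ 1 − 1 = 0 (mod 9).
    Divide the congruence (and modulus) by g = 3: 5·t ≡ 0 (mod 3).
    Reduce coefficients mod 3: 2·t ≡ 0 (mod 3).
    The inverse of 2 mod 3 is 2 (since 2·2 = 4 = 1·3 + 1), so t ≡ 2·0 = 0 ≡ 0 (mod 3).
    Then x = 1 + 15·0 = 1, valid modulo lcm(15, 9) = 45: x ≡ 1 (mod 45).
  Combine with x ≡ 1 (mod 10): gcd(45, 10) = 5; 1 - 1 = 0, which IS divisible by 5, so compatible.
    Write x = 1 + 45·t and substitute into x ≡ 1 (mod 10): 45·t ≡ 1 − 1 = 0 (mod 10).
    Divide the congruence (and modulus) by g = 5: 9·t ≡ 0 (mod 2).
    Reduce coefficients mod 2: 1·t ≡ 0 (mod 2).
    So t ≡ 0 (mod 2).
    Then x = 1 + 45·0 = 1, valid modulo lcm(45, 10) = 90: x ≡ 1 (mod 90).
Verify: 1 mod 15 = 1, 1 mod 9 = 1, 1 mod 10 = 1.

x ≡ 1 (mod 90).


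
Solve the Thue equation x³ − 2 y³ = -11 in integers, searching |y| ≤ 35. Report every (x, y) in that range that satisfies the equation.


The equation is x³ - 2y³ = -11. For fixed y, x³ = 2·y³ − 11, so a solution requires the RHS to be a perfect cube.
Strategy: iterate y from -35 to 35, compute RHS = 2·y³ − 11, and check whether it is a (positive or negative) perfect cube.
Check small values of y:
  y = 0: RHS = -11 is not a perfect cube.
  y = 1: RHS = -9 is not a perfect cube.
  y = -1: RHS = -13 is not a perfect cube.
  y = 2: RHS = 5 is not a perfect cube.
  y = -2: RHS = -27 = (-3)³ ⇒ x = -3 works.
  y = 3: RHS = 43 is not a perfect cube.
  y = -3: RHS = -65 is not a perfect cube.
Continuing the search up to |y| = 35 finds no further solutions beyond those listed.
Collected solutions: (-3, -2).

Solutions (with |y| ≤ 35): (-3, -2).


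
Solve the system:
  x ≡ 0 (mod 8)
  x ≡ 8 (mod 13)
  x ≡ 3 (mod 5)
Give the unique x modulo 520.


Moduli 8, 13, 5 are pairwise coprime; by CRT there is a unique solution modulo M = 8 · 13 · 5 = 520.
Solve pairwise, accumulating the modulus:
  Start with x ≡ 0 (mod 8).
  Combine with x ≡ 8 (mod 13): since gcd(8, 13) = 1, we get a unique residue mod 104.
    Write x = 0 + 8·t and substitute into x ≡ 8 (mod 13): 8·t ≡ 8 − 0 = 8 (mod 13).
    The inverse of 8 mod 13 is 5 (since 8·5 = 40 = 3·13 + 1), so t ≡ 5·8 = 40 ≡ 1 (mod 13).
    Then x = 0 + 8·1 = 8, valid modulo lcm(8, 13) = 104: x ≡ 8 (mod 104).
  Combine with x ≡ 3 (mod 5): since gcd(104, 5) = 1, we get a unique residue mod 520.
    Write x = 8 + 104·t and substitute into x ≡ 3 (mod 5): 104·t ≡ 3 − 8 = -5 (mod 5).
    Reduce coefficients mod 5: 4·t ≡ 0 (mod 5).
    The inverse of 4 mod 5 is 4 (since 4·4 = 16 = 3·5 + 1), so t ≡ 4·0 = 0 ≡ 0 (mod 5).
    Then x = 8 + 104·0 = 8, valid modulo lcm(104, 5) = 520: x ≡ 8 (mod 520).
Verify: 8 mod 8 = 0 ✓, 8 mod 13 = 8 ✓, 8 mod 5 = 3 ✓.

x ≡ 8 (mod 520).


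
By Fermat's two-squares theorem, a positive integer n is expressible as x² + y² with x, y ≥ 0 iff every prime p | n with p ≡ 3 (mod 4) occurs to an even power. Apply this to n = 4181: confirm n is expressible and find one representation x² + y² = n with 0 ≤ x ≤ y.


Step 1: Factor n = 4181 = 37 · 113.
Step 2: Check the mod-4 condition on each prime factor: 37 ≡ 1 (mod 4), exponent 1; 113 ≡ 1 (mod 4), exponent 1.
All primes ≡ 3 (mod 4) appear to even exponent (or don't appear), so by the two-squares theorem n IS expressible as a sum of two squares.
Step 3: Build a representation. Here n = 37 · 113 is a product of primes ≡ 1 (mod 4). Each prime p ≡ 1 (mod 4) is itself a sum of two squares; find a² by testing p − a² for a perfect square:
  37: 37 − 1² = 36 = 6² ⇒ 37 = 1² + 6².
  113: 113 − 1² = 112, 113 − 2² = 109, 113 − 3² = 104, 113 − 4² = 97, 113 − 5² = 88, 113 − 6² = 77, 113 − 7² = 64 = 8² ⇒ 113 = 7² + 8².
  Combine using the Brahmagupta–Fibonacci identity (a² + b²)(c² + d²) = (ac − bd)² + (ad + bc)² = (ac + bd)² + (ad − bc)²:
  37 · 113 = 4181: from (1² + 6²)(7² + 8²), take (1·7 − 6·8, 1·8 + 6·7) = (7 − 48, 8 + 42) = (-41, 50); dropping signs (only squares matter) gives (41, 50); check 41² + 50² = 1681 + 2500 = 4181 ✓.
Step 4: Order so x ≤ y and verify: 41² + 50² = 1681 + 2500 = 4181 = n. ✓

n = 4181 = 41² + 50² (one valid representation with x ≤ y).


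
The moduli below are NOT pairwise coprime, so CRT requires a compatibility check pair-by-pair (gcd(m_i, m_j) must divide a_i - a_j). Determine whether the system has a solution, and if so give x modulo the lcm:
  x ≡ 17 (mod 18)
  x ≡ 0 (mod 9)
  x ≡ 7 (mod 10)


Moduli 18, 9, 10 are not pairwise coprime, so CRT works modulo lcm(m_i) when all pairwise compatibility conditions hold.
Pairwise compatibility: gcd(m_i, m_j) must divide a_i - a_j for every pair.
Merge one congruence at a time:
  Start: x ≡ 17 (mod 18).
  Combine with x ≡ 0 (mod 9): gcd(18, 9) = 9, and 0 - 17 = -17 is NOT divisible by 9.
    ⇒ system is inconsistent (no integer solution).

No solution (the system is inconsistent).


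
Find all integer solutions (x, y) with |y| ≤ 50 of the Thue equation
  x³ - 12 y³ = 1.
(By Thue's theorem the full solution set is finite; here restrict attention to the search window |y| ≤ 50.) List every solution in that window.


The equation is x³ - 12y³ = 1. For fixed y, x³ = 12·y³ + 1, so a solution requires the RHS to be a perfect cube.
Strategy: iterate y from -50 to 50, compute RHS = 12·y³ + 1, and check whether it is a (positive or negative) perfect cube.
Check small values of y:
  y = 0: RHS = 1 = (1)³ ⇒ x = 1 works.
  y = 1: RHS = 13 is not a perfect cube.
  y = -1: RHS = -11 is not a perfect cube.
  y = 2: RHS = 97 is not a perfect cube.
  y = -2: RHS = -95 is not a perfect cube.
  y = 3: RHS = 325 is not a perfect cube.
  y = -3: RHS = -323 is not a perfect cube.
Continuing the search up to |y| = 50 finds no further solutions beyond those listed.
Collected solutions: (1, 0).

Solutions (with |y| ≤ 50): (1, 0).


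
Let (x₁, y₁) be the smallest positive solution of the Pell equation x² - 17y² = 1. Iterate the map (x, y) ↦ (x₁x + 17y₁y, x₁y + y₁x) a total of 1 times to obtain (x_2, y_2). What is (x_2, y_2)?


Step 1: Find the fundamental solution (x₁, y₁) of x² - 17y² = 1.
  Expand √17 as a continued fraction. a₀ = ⌊√17⌋ = 4; iterate m_{k+1} = d_k·a_k − m_k, d_{k+1} = (17 − m_{k+1}²)/d_k, a_{k+1} = ⌊(a₀ + m_{k+1})/d_{k+1}⌋ (starting m₀ = 0, d₀ = 1), with convergents p_k = a_k·p_{k-1} + p_{k-2}, q_k = a_k·q_{k-1} + q_{k-2} (p₋₁ = 1, q₋₁ = 0):
  k = 0: a₀ = 4; p₀/q₀ = 4/1; p₀² − 17·q₀² = 16 − 17 = -1.
  k = 1: m = 4, d = 1, a = ⌊(4 + 4)/1⌋ = 8; p/q = (8·4 + 1)/(8·1 + 0) = 33/8; p² − 17·q² = 1089 − 1088 = 1.
  The first convergent with p² − 17·q² = 1 gives the fundamental solution (x₁, y₁) = (33, 8).
Step 2: Apply the recurrence (x_{n+1}, y_{n+1}) = (x₁x_n + 17y₁y_n, x₁y_n + y₁x_n) repeatedly.
  From (x_1, y_1) = (33, 8): x_2 = 33·33 + 17·8·8 = 2177; y_2 = 33·8 + 8·33 = 528.
Step 3: Verify x_2² - 17·y_2² = 4739329 - 4739328 = 1 (should be 1). ✓

(x_1, y_1) = (33, 8); (x_2, y_2) = (2177, 528).


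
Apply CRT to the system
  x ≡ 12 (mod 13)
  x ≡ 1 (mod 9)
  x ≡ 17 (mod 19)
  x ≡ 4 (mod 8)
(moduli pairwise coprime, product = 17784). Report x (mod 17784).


Product of moduli M = 13 · 9 · 19 · 8 = 17784.
Merge one congruence at a time:
  Start: x ≡ 12 (mod 13).
  Combine with x ≡ 1 (mod 9); new modulus lcm = 117.
    Write x = 12 + 13·t and substitute into x ≡ 1 (mod 9): 13·t ≡ 1 − 12 = -11 (mod 9).
    Reduce coefficients mod 9: 4·t ≡ 7 (mod 9).
    The inverse of 4 mod 9 is 7 (since 4·7 = 28 = 3·9 + 1), so t ≡ 7·7 = 49 ≡ 4 (mod 9).
    Then x = 12 + 13·4 = 64, valid modulo lcm(13, 9) = 117: x ≡ 64 (mod 117).
  Combine with x ≡ 17 (mod 19); new modulus lcm = 2223.
    Write x = 64 + 117·t and substitute into x ≡ 17 (mod 19): 117·t ≡ 17 − 64 = -47 (mod 19).
    Reduce coefficients mod 19: 3·t ≡ 10 (mod 19).
    The inverse of 3 mod 19 is 13 (since 3·13 = 39 = 2·19 + 1), so t ≡ 13·10 = 130 ≡ 16 (mod 19).
    Then x = 64 + 117·16 = 1936, valid modulo lcm(117, 19) = 2223: x ≡ 1936 (mod 2223).
  Combine with x ≡ 4 (mod 8); new modulus lcm = 17784.
    Write x = 1936 + 2223·t and substitute into x ≡ 4 (mod 8): 2223·t ≡ 4 − 1936 = -1932 (mod 8).
    Reduce coefficients mod 8: 7·t ≡ 4 (mod 8).
    The inverse of 7 mod 8 is 7 (since 7·7 = 49 = 6·8 + 1), so t ≡ 7·4 = 28 ≡ 4 (mod 8).
    Then x = 1936 + 2223·4 = 10828, valid modulo lcm(2223, 8) = 17784: x ≡ 10828 (mod 17784).
Verify against each original: 10828 mod 13 = 12, 10828 mod 9 = 1, 10828 mod 19 = 17, 10828 mod 8 = 4.

x ≡ 10828 (mod 17784).


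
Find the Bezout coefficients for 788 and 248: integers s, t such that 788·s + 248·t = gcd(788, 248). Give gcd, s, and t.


Euclidean algorithm on (788, 248) — divide until remainder is 0:
  788 = 3 · 248 + 44
  248 = 5 · 44 + 28
  44 = 1 · 28 + 16
  28 = 1 · 16 + 12
  16 = 1 · 12 + 4
  12 = 3 · 4 + 0
gcd(788, 248) = 4.
Track Bezout coefficients alongside the remainders: start with r₀ = 788 = a·1 + b·0 (s = 1, t = 0) and r₁ = 248 = a·0 + b·1 (s = 0, t = 1); each new remainder r_{k+1} = r_{k-1} − q_k·r_k inherits s_{k+1} = s_{k-1} − q_k·s_k, t_{k+1} = t_{k-1} − q_k·t_k, so r_k = a·s_k + b·t_k at every step:
  q = 3: r = 44, s = 1 − 3·0 = 1, t = 0 − 3·1 = -3  (check: 788·1 + 248·(-3) = 44)
  q = 5: r = 28, s = 0 − 5·1 = -5, t = 1 − 5·(-3) = 16  (check: 788·(-5) + 248·16 = 28)
  q = 1: r = 16, s = 1 − 1·(-5) = 6, t = -3 − 1·16 = -19  (check: 788·6 + 248·(-19) = 16)
  q = 1: r = 12, s = -5 − 1·6 = -11, t = 16 − 1·(-19) = 35  (check: 788·(-11) + 248·35 = 12)
  q = 1: r = 4, s = 6 − 1·(-11) = 17, t = -19 − 1·35 = -54  (check: 788·17 + 248·(-54) = 4)
The row with r = 4 (the gcd) gives the Bezout coefficients s = 17, t = -54.
Result: 788 · (17) + 248 · (-54) = 4.

gcd(788, 248) = 4; s = 17, t = -54 (check: 788·17 + 248·(-54) = 4).


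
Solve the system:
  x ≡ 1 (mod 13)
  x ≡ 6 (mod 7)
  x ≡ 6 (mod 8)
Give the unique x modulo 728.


Moduli 13, 7, 8 are pairwise coprime; by CRT there is a unique solution modulo M = 13 · 7 · 8 = 728.
Solve pairwise, accumulating the modulus:
  Start with x ≡ 1 (mod 13).
  Combine with x ≡ 6 (mod 7): since gcd(13, 7) = 1, we get a unique residue mod 91.
    Write x = 1 + 13·t and substitute into x ≡ 6 (mod 7): 13·t ≡ 6 − 1 = 5 (mod 7).
    Reduce coefficients mod 7: 6·t ≡ 5 (mod 7).
    The inverse of 6 mod 7 is 6 (since 6·6 = 36 = 5·7 + 1), so t ≡ 6·5 = 30 ≡ 2 (mod 7).
    Then x = 1 + 13·2 = 27, valid modulo lcm(13, 7) = 91: x ≡ 27 (mod 91).
  Combine with x ≡ 6 (mod 8): since gcd(91, 8) = 1, we get a unique residue mod 728.
    Write x = 27 + 91·t and substitute into x ≡ 6 (mod 8): 91·t ≡ 6 − 27 = -21 (mod 8).
    Reduce coefficients mod 8: 3·t ≡ 3 (mod 8).
    The inverse of 3 mod 8 is 3 (since 3·3 = 9 = 1·8 + 1), so t ≡ 3·3 = 9 ≡ 1 (mod 8).
    Then x = 27 + 91·1 = 118, valid modulo lcm(91, 8) = 728: x ≡ 118 (mod 728).
Verify: 118 mod 13 = 1 ✓, 118 mod 7 = 6 ✓, 118 mod 8 = 6 ✓.

x ≡ 118 (mod 728).


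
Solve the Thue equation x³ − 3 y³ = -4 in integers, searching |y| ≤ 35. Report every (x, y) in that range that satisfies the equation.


The equation is x³ - 3y³ = -4. For fixed y, x³ = 3·y³ − 4, so a solution requires the RHS to be a perfect cube.
Strategy: iterate y from -35 to 35, compute RHS = 3·y³ − 4, and check whether it is a (positive or negative) perfect cube.
Check small values of y:
  y = 0: RHS = -4 is not a perfect cube.
  y = 1: RHS = -1 = (-1)³ ⇒ x = -1 works.
  y = -1: RHS = -7 is not a perfect cube.
  y = 2: RHS = 20 is not a perfect cube.
  y = -2: RHS = -28 is not a perfect cube.
  y = 3: RHS = 77 is not a perfect cube.
  y = -3: RHS = -85 is not a perfect cube.
Continuing the search up to |y| = 35 finds no further solutions beyond those listed.
Collected solutions: (-1, 1).

Solutions (with |y| ≤ 35): (-1, 1).


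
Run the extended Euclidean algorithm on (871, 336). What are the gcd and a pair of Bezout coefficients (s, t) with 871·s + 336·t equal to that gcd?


Euclidean algorithm on (871, 336) — divide until remainder is 0:
  871 = 2 · 336 + 199
  336 = 1 · 199 + 137
  199 = 1 · 137 + 62
  137 = 2 · 62 + 13
  62 = 4 · 13 + 10
  13 = 1 · 10 + 3
  10 = 3 · 3 + 1
  3 = 3 · 1 + 0
gcd(871, 336) = 1.
Track Bezout coefficients alongside the remainders: start with r₀ = 871 = a·1 + b·0 (s = 1, t = 0) and r₁ = 336 = a·0 + b·1 (s = 0, t = 1); each new remainder r_{k+1} = r_{k-1} − q_k·r_k inherits s_{k+1} = s_{k-1} − q_k·s_k, t_{k+1} = t_{k-1} − q_k·t_k, so r_k = a·s_k + b·t_k at every step:
  q = 2: r = 199, s = 1 − 2·0 = 1, t = 0 − 2·1 = -2  (check: 871·1 + 336·(-2) = 199)
  q = 1: r = 137, s = 0 − 1·1 = -1, t = 1 − 1·(-2) = 3  (check: 871·(-1) + 336·3 = 137)
  q = 1: r = 62, s = 1 − 1·(-1) = 2, t = -2 − 1·3 = -5  (check: 871·2 + 336·(-5) = 62)
  q = 2: r = 13, s = -1 − 2·2 = -5, t = 3 − 2·(-5) = 13  (check: 871·(-5) + 336·13 = 13)
  q = 4: r = 10, s = 2 − 4·(-5) = 22, t = -5 − 4·13 = -57  (check: 871·22 + 336·(-57) = 10)
  q = 1: r = 3, s = -5 − 1·22 = -27, t = 13 − 1·(-57) = 70  (check: 871·(-27) + 336·70 = 3)
  q = 3: r = 1, s = 22 − 3·(-27) = 103, t = -57 − 3·70 = -267  (check: 871·103 + 336·(-267) = 1)
The row with r = 1 (the gcd) gives the Bezout coefficients s = 103, t = -267.
Result: 871 · (103) + 336 · (-267) = 1.

gcd(871, 336) = 1; s = 103, t = -267 (check: 871·103 + 336·(-267) = 1).


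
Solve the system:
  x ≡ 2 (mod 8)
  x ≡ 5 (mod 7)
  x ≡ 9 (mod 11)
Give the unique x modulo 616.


Moduli 8, 7, 11 are pairwise coprime; by CRT there is a unique solution modulo M = 8 · 7 · 11 = 616.
Solve pairwise, accumulating the modulus:
  Start with x ≡ 2 (mod 8).
  Combine with x ≡ 5 (mod 7): since gcd(8, 7) = 1, we get a unique residue mod 56.
    Write x = 2 + 8·t and substitute into x ≡ 5 (mod 7): 8·t ≡ 5 − 2 = 3 (mod 7).
    Reduce coefficients mod 7: 1·t ≡ 3 (mod 7).
    So t ≡ 3 (mod 7).
    Then x = 2 + 8·3 = 26, valid modulo lcm(8, 7) = 56: x ≡ 26 (mod 56).
  Combine with x ≡ 9 (mod 11): since gcd(56, 11) = 1, we get a unique residue mod 616.
    Write x = 26 + 56·t and substitute into x ≡ 9 (mod 11): 56·t ≡ 9 − 26 = -17 (mod 11).
    Reduce coefficients mod 11: 1·t ≡ 5 (mod 11).
    So t ≡ 5 (mod 11).
    Then x = 26 + 56·5 = 306, valid modulo lcm(56, 11) = 616: x ≡ 306 (mod 616).
Verify: 306 mod 8 = 2 ✓, 306 mod 7 = 5 ✓, 306 mod 11 = 9 ✓.

x ≡ 306 (mod 616).
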